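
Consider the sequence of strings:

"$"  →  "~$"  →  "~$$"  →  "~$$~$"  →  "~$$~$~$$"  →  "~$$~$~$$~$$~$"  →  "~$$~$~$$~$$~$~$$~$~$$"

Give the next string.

~$$~$~$$~$$~$~$$~$~$$~$$~$~$$~$$~$

This is a Fibonacci-style word recurrence s(k) = s(k−1)·s(k−2): e.g. ~$·$ = ~$$.
So term 8 is ~$$~$~$$~$$~$~$$~$~$$·~$$~$~$$~$$~$.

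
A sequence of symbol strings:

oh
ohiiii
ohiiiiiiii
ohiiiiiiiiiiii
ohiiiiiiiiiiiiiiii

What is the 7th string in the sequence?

ohiiiiiiiiiiiiiiiiiiiiiiii

The strings grow by a fixed suffix iiii each time.
From ohiiiiiiiiiiiiiiii, 2 further steps: ohiiiiiiiiiiiiiiii → ohiiiiiiiiiiiiiiiiiiii → (answer).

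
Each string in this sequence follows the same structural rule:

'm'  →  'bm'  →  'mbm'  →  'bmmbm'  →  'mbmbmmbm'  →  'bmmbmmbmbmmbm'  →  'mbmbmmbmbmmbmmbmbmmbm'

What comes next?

bmmbmmbmbmmbmmbmbmmbmbmmbmmbmbmmbm

This is a Fibonacci-style word recurrence s(k) = s(k−2)·s(k−1): e.g. m·bm = mbm.
The next term joins bmmbmmbmbmmbm and mbmbmmbmbmmbmmbmbmmbm.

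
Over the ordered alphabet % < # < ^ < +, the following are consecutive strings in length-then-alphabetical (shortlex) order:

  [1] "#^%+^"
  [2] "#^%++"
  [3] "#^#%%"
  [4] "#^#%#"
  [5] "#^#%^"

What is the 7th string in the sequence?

#^##%

Continuing the enumeration 2 steps past #^#%^: #^#%^ → #^#%+ → (answer).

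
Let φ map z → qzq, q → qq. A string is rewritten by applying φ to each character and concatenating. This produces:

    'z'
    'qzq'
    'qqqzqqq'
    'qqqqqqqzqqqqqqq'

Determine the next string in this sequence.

qqqqqqqqqqqqqqqzqqqqqqqqqqqqqqq

φ(qqqqqqqzqqqqqqq) expands symbol-by-symbol to qq qq qq qq qq qq qq qzq qq qq qq qq qq qq qq; joining the 15 pieces gives the next term.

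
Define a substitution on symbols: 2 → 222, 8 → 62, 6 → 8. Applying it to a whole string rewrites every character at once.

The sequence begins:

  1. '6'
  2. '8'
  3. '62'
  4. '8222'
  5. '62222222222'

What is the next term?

Apply φ to 62222222222 symbol by symbol: 6→8, 2→222, 2→222, 2→222, 2→222, 2→222, 2→222, 2→222, 2→222, 2→222, 2→222; joined: 8 222 222 222 222 222 222 222 222 222 222.

8222222222222222222222222222222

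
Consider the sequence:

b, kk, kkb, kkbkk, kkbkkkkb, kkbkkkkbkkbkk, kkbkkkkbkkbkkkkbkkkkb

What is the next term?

Each term (from the third on) is the previous term followed by the one before it: term 3 = kk·b = kkb.
The next term joins kkbkkkkbkkbkkkkbkkkkb and kkbkkkkbkkbkk.

kkbkkkkbkkbkkkkbkkkkbkkbkkkkbkkbkk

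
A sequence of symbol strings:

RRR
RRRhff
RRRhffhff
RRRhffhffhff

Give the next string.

RRRhffhffhffhff

Each term is the previous one with hff appended.
One more step from RRRhffhffhff gives the answer.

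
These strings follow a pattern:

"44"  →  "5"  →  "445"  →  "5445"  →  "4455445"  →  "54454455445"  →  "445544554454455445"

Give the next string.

54454455445445544554454455445

This is a Fibonacci-style word recurrence s(k) = s(k−2)·s(k−1): e.g. 44·5 = 445.
So term 8 is 54454455445·445544554454455445.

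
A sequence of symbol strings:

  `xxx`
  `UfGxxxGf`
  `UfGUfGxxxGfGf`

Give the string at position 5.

UfGUfGUfGUfGxxxGfGfGfGf

Every step adds UfG to the front and Gf to the end of the previous string.
From UfGUfGxxxGfGf, 2 further steps: UfGUfGxxxGfGf → UfGUfGUfGxxxGfGfGf → (answer).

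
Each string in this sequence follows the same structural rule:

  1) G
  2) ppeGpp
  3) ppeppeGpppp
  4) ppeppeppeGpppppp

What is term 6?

ppeppeppeppeppeGpppppppppp

s(k+1) = ppe·s(k)·pp, so each term gains ppe as a prefix and pp as a suffix.
From ppeppeppeGpppppp, 2 further steps: ppeppeppeGpppppp → ppeppeppeppeGpppppppp → (answer).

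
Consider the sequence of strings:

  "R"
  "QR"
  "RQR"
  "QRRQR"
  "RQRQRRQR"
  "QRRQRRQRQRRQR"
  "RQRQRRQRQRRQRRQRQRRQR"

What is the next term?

QRRQRRQRQRRQRRQRQRRQRQRRQRRQRQRRQR

This is a Fibonacci-style word recurrence s(k) = s(k−2)·s(k−1): e.g. R·QR = RQR.
The next term joins QRRQRRQRQRRQR and RQRQRRQRQRRQRRQRQRRQR.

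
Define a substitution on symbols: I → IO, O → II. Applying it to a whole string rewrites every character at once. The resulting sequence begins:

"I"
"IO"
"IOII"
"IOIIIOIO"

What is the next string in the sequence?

Expanding IOIIIOIO: I→IO, O→II, I→IO, I→IO, I→IO, O→II, I→IO, O→II. Concatenated: IO II IO IO IO II IO II.

IOIIIOIOIOIIIOII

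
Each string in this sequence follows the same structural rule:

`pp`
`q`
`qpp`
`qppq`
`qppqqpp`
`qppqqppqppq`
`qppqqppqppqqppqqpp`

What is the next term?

Each term (from the third on) is the previous term followed by the one before it: term 3 = q·pp = qpp.
Continuing: qppqqppqppqqppqqpp · qppqqppqppq gives term 8.

qppqqppqppqqppqqppqppqqppqppq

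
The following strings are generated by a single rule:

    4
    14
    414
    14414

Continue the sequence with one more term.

From term 3 onward, concatenate the second-to-last term with the last: 4·14 = 414, 14·414 = 14414, …
Continuing: 414 · 14414 gives term 5.

41414414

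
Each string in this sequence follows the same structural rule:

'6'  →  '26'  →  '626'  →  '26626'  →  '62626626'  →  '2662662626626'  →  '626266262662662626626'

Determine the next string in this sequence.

2662662626626626266262662662626626

Each term (from the third on) is the two preceding terms concatenated in order: term 3 = 6·26 = 626.
The next term joins 2662662626626 and 626266262662662626626.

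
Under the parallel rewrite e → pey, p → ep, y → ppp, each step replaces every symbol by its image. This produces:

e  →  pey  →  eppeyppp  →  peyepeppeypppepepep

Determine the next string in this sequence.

eppeyppppeyeppeyepeppeypppepepeppeyeppeyeppeyep

φ(peyepeppeypppepepep) expands symbol-by-symbol to ep pey ppp pey ep pey ep ep pey ppp ep ep ep pey ep pey ep pey ep; joining the 19 pieces gives the next term.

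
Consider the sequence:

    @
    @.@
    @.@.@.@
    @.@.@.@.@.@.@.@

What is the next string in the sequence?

Each string is two copies of the previous one joined by '.'.
Doubling @.@.@.@.@.@.@.@ with '.' between the halves:

@.@.@.@.@.@.@.@.@.@.@.@.@.@.@.@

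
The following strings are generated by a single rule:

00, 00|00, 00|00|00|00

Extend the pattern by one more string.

00|00|00|00|00|00|00|00

Each string is two copies of the previous one joined by '|'.
One more doubling of 00|00|00|00 gives the answer.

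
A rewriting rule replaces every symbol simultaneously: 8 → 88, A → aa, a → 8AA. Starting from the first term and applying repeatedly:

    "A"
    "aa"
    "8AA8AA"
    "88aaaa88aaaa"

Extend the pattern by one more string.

Apply φ to 88aaaa88aaaa symbol by symbol: 8→88, 8→88, a→8AA, a→8AA, a→8AA, a→8AA, 8→88, 8→88, a→8AA, a→8AA, a→8AA, a→8AA; joined: 88 88 8AA 8AA 8AA 8AA 88 88 8AA 8AA 8AA 8AA.

88888AA8AA8AA8AA88888AA8AA8AA8AA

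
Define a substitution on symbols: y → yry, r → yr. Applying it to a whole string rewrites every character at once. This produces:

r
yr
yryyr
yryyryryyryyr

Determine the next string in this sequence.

Replace each of the 13 characters of yryyryryyryyr in place — yry yr yry yry yr yry yr yry yry yr yry yry yr — and concatenate.

yryyryryyryyryryyryryyryyryryyryyr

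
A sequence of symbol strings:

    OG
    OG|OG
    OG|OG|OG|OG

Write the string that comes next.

OG|OG|OG|OG|OG|OG|OG|OG

Each string is two copies of the previous one joined by '|'.
One more doubling of OG|OG|OG|OG gives the answer.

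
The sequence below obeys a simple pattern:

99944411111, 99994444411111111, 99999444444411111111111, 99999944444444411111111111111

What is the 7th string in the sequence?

Each string has the form 9^{n+1} 4^{2n-1} 1^{3n-1}, where the shown terms are n = 2, 3, 4, 5.
For term 7, n = 8, so the run lengths are 9, 15, 23.

99999999944444444444444411111111111111111111111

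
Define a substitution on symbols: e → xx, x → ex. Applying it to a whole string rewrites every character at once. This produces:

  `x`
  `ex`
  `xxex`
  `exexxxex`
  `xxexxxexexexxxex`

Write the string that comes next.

φ(xxexxxexexexxxex) expands symbol-by-symbol to ex ex xx ex ex ex xx ex xx ex xx ex ex ex xx ex; joining the 16 pieces gives the next term.

exexxxexexexxxexxxexxxexexexxxex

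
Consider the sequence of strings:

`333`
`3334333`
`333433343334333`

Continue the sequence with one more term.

s(k+1) = s(k)·4·s(k) — each term doubles the last with '4' between the halves.
So the next term is two copies of 333433343334333 with '4' between the halves.

3334333433343334333433343334333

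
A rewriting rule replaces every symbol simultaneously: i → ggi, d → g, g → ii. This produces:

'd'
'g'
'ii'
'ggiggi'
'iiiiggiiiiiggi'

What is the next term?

Rewriting the 14 symbols of iiiiggiiiiiggi one by one yields ggi ggi ggi ggi ii ii ggi ggi ggi ggi ggi ii ii ggi; concatenated:

ggiggiggiggiiiiiggiggiggiggiggiiiiiggi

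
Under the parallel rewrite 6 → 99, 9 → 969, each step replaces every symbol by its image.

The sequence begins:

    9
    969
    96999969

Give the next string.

9699996996996996999969

Apply φ to 96999969 symbol by symbol: 9→969, 6→99, 9→969, 9→969, 9→969, 9→969, 6→99, 9→969; joined: 969 99 969 969 969 969 99 969.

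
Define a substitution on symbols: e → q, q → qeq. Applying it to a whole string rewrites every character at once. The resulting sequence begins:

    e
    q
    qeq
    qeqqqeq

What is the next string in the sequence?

Apply φ to qeqqqeq symbol by symbol: q→qeq, e→q, q→qeq, q→qeq, q→qeq, e→q, q→qeq; joined: qeq q qeq qeq qeq q qeq.

qeqqqeqqeqqeqqqeq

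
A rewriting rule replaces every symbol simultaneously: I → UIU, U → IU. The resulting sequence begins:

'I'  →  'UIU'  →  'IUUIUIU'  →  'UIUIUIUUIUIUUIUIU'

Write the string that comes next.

Rewriting the 17 symbols of UIUIUIUUIUIUUIUIU one by one yields IU UIU IU UIU IU UIU IU IU UIU IU UIU IU IU UIU IU UIU IU; concatenated:

IUUIUIUUIUIUUIUIUIUUIUIUUIUIUIUUIUIUUIUIU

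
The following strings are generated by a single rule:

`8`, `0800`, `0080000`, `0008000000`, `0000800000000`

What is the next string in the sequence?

Each term wraps the previous one in 0 on the left and 00 on the right.
Applying this once more to 0000800000000:

0000080000000000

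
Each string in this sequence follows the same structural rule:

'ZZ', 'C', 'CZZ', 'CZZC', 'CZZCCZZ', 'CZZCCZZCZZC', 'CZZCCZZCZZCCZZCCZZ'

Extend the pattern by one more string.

CZZCCZZCZZCCZZCCZZCZZCCZZCZZC

Each term (from the third on) is the previous term followed by the one before it: term 3 = C·ZZ = CZZ.
The next term joins CZZCCZZCZZCCZZCCZZ and CZZCCZZCZZC.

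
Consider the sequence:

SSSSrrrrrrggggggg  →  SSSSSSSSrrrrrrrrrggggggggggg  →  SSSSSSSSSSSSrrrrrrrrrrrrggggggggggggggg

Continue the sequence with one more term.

SSSSSSSSSSSSSSSSrrrrrrrrrrrrrrrggggggggggggggggggg

Each string has the form S^{4n} r^{3n+3} g^{4n+3} (n = 1, 2, …).
Setting n = 4 gives 16, 15, 19 characters in each block.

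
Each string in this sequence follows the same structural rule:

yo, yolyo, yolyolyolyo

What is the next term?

yolyolyolyolyolyolyolyo

Every step duplicates the string with 'l' between the halves.
One more doubling of yolyolyolyo gives the answer.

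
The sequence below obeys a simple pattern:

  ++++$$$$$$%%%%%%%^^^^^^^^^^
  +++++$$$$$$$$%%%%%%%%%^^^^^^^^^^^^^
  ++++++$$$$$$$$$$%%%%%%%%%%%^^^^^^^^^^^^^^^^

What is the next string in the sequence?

+++++++$$$$$$$$$$$$%%%%%%%%%%%%%^^^^^^^^^^^^^^^^^^^

Reading off run lengths: + runs 4, 5, 6; $ runs 6, 8, 10; % runs 7, 9, 11; ^ runs 10, 13, 16 — each is linear in n, where the shown terms are n = 3, 4, 5.
At n = 6 the blocks have lengths 7, 12, 13, 19.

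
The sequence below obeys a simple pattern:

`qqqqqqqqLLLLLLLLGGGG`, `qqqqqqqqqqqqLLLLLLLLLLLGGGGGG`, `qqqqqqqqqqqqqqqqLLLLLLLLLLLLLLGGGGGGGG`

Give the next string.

qqqqqqqqqqqqqqqqqqqqLLLLLLLLLLLLLLLLLGGGGGGGGGG

Term n consists of 4n q's, followed by 3n+2 L's, followed by 2n G's, where the shown terms are n = 2, 3, 4.
For the next term, n = 5, so the run lengths are 20, 17, 10.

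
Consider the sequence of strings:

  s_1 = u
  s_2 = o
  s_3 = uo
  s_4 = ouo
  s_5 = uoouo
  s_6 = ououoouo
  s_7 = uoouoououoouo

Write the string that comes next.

From term 3 onward, concatenate the second-to-last term with the last: u·o = uo, o·uo = ouo, …
Continuing: ououoouo · uoouoououoouo gives term 8.

ououoououoouoououoouo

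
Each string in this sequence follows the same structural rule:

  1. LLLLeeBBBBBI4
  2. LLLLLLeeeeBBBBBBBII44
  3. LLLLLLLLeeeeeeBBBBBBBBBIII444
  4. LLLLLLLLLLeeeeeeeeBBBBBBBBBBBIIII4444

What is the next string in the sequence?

LLLLLLLLLLLLeeeeeeeeeeBBBBBBBBBBBBBIIIII44444

The n-th term is 2n+2 L's then 2n e's then 2n+3 B's then n I's then n 4's (n = 1, 2, …).
For the next term, n = 5, so the run lengths are 12, 10, 13, 5, 5.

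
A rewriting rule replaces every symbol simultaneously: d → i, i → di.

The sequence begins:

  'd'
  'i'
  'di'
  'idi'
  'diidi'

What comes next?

Apply φ to diidi symbol by symbol: d→i, i→di, i→di, d→i, i→di; joined: i di di i di.

ididiidi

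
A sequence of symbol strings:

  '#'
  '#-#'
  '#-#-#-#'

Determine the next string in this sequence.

Every step duplicates the string with '-' between the halves.
So the next term is two copies of #-#-#-# with '-' between the halves.

#-#-#-#-#-#-#-#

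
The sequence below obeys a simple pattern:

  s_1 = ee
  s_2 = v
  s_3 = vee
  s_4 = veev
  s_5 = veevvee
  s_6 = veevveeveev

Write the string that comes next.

veevveeveevveevvee

Each term (from the third on) is the previous term followed by the one before it: term 3 = v·ee = vee.
So term 7 is veevveeveev·veevvee.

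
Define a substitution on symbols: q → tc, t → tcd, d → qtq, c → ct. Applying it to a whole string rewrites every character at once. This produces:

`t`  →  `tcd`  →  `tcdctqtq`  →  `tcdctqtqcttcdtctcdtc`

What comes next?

tcdctqtqcttcdtctcdtccttcdtcdctqtqtcdcttcdctqtqtcdct

Applying the rule to each of the 20 symbols of tcdctqtqcttcdtctcdtc gives the pieces tcd ct qtq ct tcd tc tcd tc ct tcd tcd ct qtq tcd ct tcd ct qtq tcd ct, which concatenate to the answer.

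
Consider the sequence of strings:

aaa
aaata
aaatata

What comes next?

Every step adds ta to the end: s(k+1) = s(k)·ta.
Applying this once more to aaatata:

aaatatata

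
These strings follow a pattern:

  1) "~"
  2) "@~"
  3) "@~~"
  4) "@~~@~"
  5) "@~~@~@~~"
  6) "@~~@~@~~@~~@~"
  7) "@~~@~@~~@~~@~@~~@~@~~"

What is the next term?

Each term (from the third on) is the previous term followed by the one before it: term 3 = @~·~ = @~~.
The next term joins @~~@~@~~@~~@~@~~@~@~~ and @~~@~@~~@~~@~.

@~~@~@~~@~~@~@~~@~@~~@~~@~@~~@~~@~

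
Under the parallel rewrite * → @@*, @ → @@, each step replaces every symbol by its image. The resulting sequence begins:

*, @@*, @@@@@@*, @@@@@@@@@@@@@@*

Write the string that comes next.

Rewriting the 15 symbols of @@@@@@@@@@@@@@* one by one yields @@ @@ @@ @@ @@ @@ @@ @@ @@ @@ @@ @@ @@ @@ @@*; concatenated:

@@@@@@@@@@@@@@@@@@@@@@@@@@@@@@*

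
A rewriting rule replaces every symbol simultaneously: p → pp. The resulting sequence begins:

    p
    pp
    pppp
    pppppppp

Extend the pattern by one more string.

pppppppppppppppp

Apply φ to pppppppp symbol by symbol: p→pp, p→pp, p→pp, p→pp, p→pp, p→pp, p→pp, p→pp; joined: pp pp pp pp pp pp pp pp.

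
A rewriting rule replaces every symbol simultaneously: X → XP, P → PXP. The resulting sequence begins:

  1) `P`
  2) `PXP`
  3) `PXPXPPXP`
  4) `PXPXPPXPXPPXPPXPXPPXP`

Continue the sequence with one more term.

Replace each of the 21 characters of PXPXPPXPXPPXPPXPXPPXP in place — PXP XP PXP XP PXP PXP XP PXP XP PXP PXP XP PXP PXP XP PXP XP PXP PXP XP PXP — and concatenate.

PXPXPPXPXPPXPPXPXPPXPXPPXPPXPXPPXPPXPXPPXPXPPXPPXPXPPXP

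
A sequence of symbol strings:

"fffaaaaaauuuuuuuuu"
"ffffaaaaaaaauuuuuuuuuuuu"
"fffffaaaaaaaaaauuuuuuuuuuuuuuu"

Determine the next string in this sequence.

ffffffaaaaaaaaaaaauuuuuuuuuuuuuuuuuu

Term n consists of n f's, followed by 2n a's, followed by 3n u's, where the shown terms are n = 3, 4, 5.
For the next term, n = 6, so the run lengths are 6, 12, 18.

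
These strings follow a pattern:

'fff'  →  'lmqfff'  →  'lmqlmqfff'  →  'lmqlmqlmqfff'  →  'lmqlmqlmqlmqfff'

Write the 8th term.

The strings grow by a fixed prefix lmq each time.
From lmqlmqlmqlmqfff, 3 further steps: lmqlmqlmqlmqfff → lmqlmqlmqlmqlmqfff → lmqlmqlmqlmqlmqlmqfff → (answer).

lmqlmqlmqlmqlmqlmqlmqfff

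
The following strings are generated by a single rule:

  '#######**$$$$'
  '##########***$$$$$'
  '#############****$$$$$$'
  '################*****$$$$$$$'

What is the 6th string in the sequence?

Reading off run lengths: # runs 7, 10, 13, 16; * runs 2, 3, 4, 5; $ runs 4, 5, 6, 7 — each is linear in n, where the shown terms are n = 3, 4, 5, 6.
Setting n = 8 gives 22, 7, 9 characters in each block.

######################*******$$$$$$$$$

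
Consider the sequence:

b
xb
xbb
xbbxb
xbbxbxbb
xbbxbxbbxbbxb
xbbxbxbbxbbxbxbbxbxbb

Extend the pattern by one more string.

xbbxbxbbxbbxbxbbxbxbbxbbxbxbbxbbxb

From term 3 onward, concatenate the last term with the second-to-last: xb·b = xbb, xbb·xb = xbbxb, …
The next term joins xbbxbxbbxbbxbxbbxbxbb and xbbxbxbbxbbxb.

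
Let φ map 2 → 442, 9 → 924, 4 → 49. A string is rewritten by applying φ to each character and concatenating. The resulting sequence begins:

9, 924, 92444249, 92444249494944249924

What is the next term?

Rewriting the 20 symbols of 92444249494944249924 one by one yields 924 442 49 49 49 442 49 924 49 924 49 924 49 49 442 49 924 924 442 49; concatenated:

92444249494944249924499244992449494424992492444249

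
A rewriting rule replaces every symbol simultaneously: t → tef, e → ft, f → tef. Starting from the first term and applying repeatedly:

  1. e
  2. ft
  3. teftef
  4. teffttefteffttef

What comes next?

teffttefteftefteffttefteffttefteftefteffttef

Replace each of the 16 characters of teffttefteffttef in place — tef ft tef tef tef tef ft tef tef ft tef tef tef tef ft tef — and concatenate.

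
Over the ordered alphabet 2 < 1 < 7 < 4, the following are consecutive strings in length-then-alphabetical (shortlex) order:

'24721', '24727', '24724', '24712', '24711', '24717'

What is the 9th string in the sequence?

Stepping forward 3 times from 24717: 24717 → 24714 → 24772, then the target.

24771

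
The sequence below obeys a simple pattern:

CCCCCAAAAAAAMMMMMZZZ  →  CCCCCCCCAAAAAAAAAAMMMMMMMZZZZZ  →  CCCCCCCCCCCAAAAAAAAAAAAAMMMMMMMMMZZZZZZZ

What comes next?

The n-th term is 3n-1 C's then 3n+1 A's then 2n+1 M's then 2n-1 Z's, where the shown terms are n = 2, 3, 4.
Setting n = 5 gives 14, 16, 11, 9 characters in each block.

CCCCCCCCCCCCCCAAAAAAAAAAAAAAAAMMMMMMMMMMMZZZZZZZZZ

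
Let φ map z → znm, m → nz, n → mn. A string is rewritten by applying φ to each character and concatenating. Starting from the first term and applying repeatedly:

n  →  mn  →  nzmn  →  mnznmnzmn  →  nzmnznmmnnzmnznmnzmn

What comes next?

mnznmnzmnznmmnnznzmnmnznmnzmnznmmnnzmnznmnzmn

φ(nzmnznmmnnzmnznmnzmn) expands symbol-by-symbol to mn znm nz mn znm mn nz nz mn mn znm nz mn znm mn nz mn znm nz mn; joining the 20 pieces gives the next term.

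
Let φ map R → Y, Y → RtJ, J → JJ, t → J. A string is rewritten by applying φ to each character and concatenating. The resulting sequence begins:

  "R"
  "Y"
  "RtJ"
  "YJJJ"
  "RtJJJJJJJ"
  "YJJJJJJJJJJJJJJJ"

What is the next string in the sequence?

Replace each of the 16 characters of YJJJJJJJJJJJJJJJ in place — RtJ JJ JJ JJ JJ JJ JJ JJ JJ JJ JJ JJ JJ JJ JJ JJ — and concatenate.

RtJJJJJJJJJJJJJJJJJJJJJJJJJJJJJJJ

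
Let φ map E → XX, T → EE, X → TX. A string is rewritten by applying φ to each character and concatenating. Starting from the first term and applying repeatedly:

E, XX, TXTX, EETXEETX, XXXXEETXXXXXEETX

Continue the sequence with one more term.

TXTXTXTXXXXXEETXTXTXTXTXXXXXEETX

φ(XXXXEETXXXXXEETX) expands symbol-by-symbol to TX TX TX TX XX XX EE TX TX TX TX TX XX XX EE TX; joining the 16 pieces gives the next term.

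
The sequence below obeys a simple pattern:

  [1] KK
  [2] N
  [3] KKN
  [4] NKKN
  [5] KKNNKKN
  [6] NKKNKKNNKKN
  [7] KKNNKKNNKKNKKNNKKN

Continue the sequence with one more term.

NKKNKKNNKKNKKNNKKNNKKNKKNNKKN

Each term (from the third on) is the two preceding terms concatenated in order: term 3 = KK·N = KKN.
Continuing: NKKNKKNNKKN · KKNNKKNNKKNKKNNKKN gives term 8.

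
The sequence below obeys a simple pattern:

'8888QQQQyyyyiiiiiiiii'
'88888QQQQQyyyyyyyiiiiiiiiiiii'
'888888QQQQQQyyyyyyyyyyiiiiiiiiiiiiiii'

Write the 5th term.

88888888QQQQQQQQyyyyyyyyyyyyyyyyiiiiiiiiiiiiiiiiiiiii

Reading off run lengths: 8 runs 4, 5, 6; Q runs 4, 5, 6; y runs 4, 7, 10; i runs 9, 12, 15 — each is linear in n, where the shown terms are n = 2, 3, 4.
Setting n = 6 gives 8, 8, 16, 21 characters in each block.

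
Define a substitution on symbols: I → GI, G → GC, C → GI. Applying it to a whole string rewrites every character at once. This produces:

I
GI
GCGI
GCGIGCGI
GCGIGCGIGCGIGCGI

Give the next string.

GCGIGCGIGCGIGCGIGCGIGCGIGCGIGCGI

Replace each of the 16 characters of GCGIGCGIGCGIGCGI in place — GC GI GC GI GC GI GC GI GC GI GC GI GC GI GC GI — and concatenate.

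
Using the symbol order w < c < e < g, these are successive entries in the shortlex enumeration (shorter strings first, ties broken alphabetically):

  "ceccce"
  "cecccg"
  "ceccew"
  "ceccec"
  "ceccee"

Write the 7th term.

ceccgw

Continuing the enumeration 2 steps past ceccee: ceccee → cecceg → (answer).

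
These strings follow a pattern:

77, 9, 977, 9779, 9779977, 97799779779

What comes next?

Each term (from the third on) is the previous term followed by the one before it: term 3 = 9·77 = 977.
So term 7 is 97799779779·9779977.

977997797799779977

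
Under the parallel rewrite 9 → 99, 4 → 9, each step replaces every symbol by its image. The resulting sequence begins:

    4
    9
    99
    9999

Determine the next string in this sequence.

Rewriting each symbol of 9999: 9→99, 9→99, 9→99, 9→99, which concatenates to 99 99 99 99.

99999999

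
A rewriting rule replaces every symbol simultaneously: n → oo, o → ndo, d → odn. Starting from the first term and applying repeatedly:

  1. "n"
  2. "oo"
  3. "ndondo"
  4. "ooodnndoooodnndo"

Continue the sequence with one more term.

ndondondoodnooooodnndondondondoodnooooodnndo

Replace each of the 16 characters of ooodnndoooodnndo in place — ndo ndo ndo odn oo oo odn ndo ndo ndo ndo odn oo oo odn ndo — and concatenate.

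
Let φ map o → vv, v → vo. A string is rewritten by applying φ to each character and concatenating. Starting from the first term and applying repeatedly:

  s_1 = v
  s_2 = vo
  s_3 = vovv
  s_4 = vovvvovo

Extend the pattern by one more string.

Expanding vovvvovo: v→vo, o→vv, v→vo, v→vo, v→vo, o→vv, v→vo, o→vv. Concatenated: vo vv vo vo vo vv vo vv.

vovvvovovovvvovv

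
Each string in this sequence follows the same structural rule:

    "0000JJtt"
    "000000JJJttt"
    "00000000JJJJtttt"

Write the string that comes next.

Reading off run lengths: 0 runs 4, 6, 8; J runs 2, 3, 4; t runs 2, 3, 4 — each is linear in n, where the shown terms are n = 2, 3, 4.
Setting n = 5 gives 10, 5, 5 characters in each block.

0000000000JJJJJttttt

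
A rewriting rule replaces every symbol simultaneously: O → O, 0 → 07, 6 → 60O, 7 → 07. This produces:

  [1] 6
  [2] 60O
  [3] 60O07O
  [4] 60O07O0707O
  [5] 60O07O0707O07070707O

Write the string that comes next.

φ(60O07O0707O07070707O) expands symbol-by-symbol to 60O 07 O 07 07 O 07 07 07 07 O 07 07 07 07 07 07 07 07 O; joining the 20 pieces gives the next term.

60O07O0707O07070707O0707070707070707O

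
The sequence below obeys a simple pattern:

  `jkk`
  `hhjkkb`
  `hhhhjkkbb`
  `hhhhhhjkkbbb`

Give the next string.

hhhhhhhhjkkbbbb

s(k+1) = hh·s(k)·b, so each term gains hh as a prefix and b as a suffix.
So the next term is hh·hhhhhhjkkbbb·b.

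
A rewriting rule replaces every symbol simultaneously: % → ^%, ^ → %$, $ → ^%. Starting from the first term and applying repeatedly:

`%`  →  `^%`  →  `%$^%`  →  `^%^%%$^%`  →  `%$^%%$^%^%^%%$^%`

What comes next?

^%^%%$^%^%^%%$^%%$^%%$^%^%^%%$^%

Replace each of the 16 characters of %$^%%$^%^%^%%$^% in place — ^% ^% %$ ^% ^% ^% %$ ^% %$ ^% %$ ^% ^% ^% %$ ^% — and concatenate.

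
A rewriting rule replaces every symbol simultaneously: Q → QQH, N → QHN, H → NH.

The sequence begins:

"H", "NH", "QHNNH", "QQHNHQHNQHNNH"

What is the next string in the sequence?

QQHQQHNHQHNNHQQHNHQHNQQHNHQHNQHNNH

φ(QQHNHQHNQHNNH) expands symbol-by-symbol to QQH QQH NH QHN NH QQH NH QHN QQH NH QHN QHN NH; joining the 13 pieces gives the next term.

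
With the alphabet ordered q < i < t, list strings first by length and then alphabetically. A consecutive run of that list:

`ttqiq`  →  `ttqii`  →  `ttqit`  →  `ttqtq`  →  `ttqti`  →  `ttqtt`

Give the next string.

ttiqq

Treat ttqtt as a base-3 numeral over the given alphabet and add one, carrying through any trailing t's.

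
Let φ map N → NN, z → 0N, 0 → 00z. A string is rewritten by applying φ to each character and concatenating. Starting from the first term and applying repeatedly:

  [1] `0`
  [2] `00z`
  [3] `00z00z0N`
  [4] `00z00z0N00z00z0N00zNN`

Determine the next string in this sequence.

Applying the rule to each of the 21 symbols of 00z00z0N00z00z0N00zNN gives the pieces 00z 00z 0N 00z 00z 0N 00z NN 00z 00z 0N 00z 00z 0N 00z NN 00z 00z 0N NN NN, which concatenate to the answer.

00z00z0N00z00z0N00zNN00z00z0N00z00z0N00zNN00z00z0NNNNN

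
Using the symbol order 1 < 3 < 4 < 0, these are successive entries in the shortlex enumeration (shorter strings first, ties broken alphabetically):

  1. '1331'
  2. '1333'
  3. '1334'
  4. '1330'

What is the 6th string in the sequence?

Stepping forward 2 times from 1330: 1330 → 1341, then the target.

1343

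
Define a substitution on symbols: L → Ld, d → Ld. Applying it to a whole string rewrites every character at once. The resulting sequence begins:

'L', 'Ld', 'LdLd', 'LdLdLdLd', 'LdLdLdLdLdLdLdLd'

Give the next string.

LdLdLdLdLdLdLdLdLdLdLdLdLdLdLdLd

Applying the rule to each of the 16 symbols of LdLdLdLdLdLdLdLd gives the pieces Ld Ld Ld Ld Ld Ld Ld Ld Ld Ld Ld Ld Ld Ld Ld Ld, which concatenate to the answer.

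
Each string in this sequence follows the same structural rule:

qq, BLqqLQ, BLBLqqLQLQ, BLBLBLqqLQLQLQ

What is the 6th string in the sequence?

BLBLBLBLBLqqLQLQLQLQLQ

s(k+1) = BL·s(k)·LQ, so each term gains BL as a prefix and LQ as a suffix.
From BLBLBLqqLQLQLQ, 2 further steps: BLBLBLqqLQLQLQ → BLBLBLBLqqLQLQLQLQ → (answer).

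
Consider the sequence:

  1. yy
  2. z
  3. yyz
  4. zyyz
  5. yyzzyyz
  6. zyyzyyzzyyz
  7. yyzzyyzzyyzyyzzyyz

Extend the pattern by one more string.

Each term (from the third on) is the two preceding terms concatenated in order: term 3 = yy·z = yyz.
So term 8 is zyyzyyzzyyz·yyzzyyzzyyzyyzzyyz.

zyyzyyzzyyzyyzzyyzzyyzyyzzyyz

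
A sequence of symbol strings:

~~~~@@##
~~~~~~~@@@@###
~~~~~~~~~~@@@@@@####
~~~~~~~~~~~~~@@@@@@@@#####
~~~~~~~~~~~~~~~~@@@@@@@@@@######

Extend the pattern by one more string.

Reading off run lengths: ~ runs 4, 7, 10, 13, 16; @ runs 2, 4, 6, 8, 10; # runs 2, 3, 4, 5, 6 — each is linear in n (n = 1, 2, …).
At n = 6 the blocks have lengths 19, 12, 7.

~~~~~~~~~~~~~~~~~~~@@@@@@@@@@@@#######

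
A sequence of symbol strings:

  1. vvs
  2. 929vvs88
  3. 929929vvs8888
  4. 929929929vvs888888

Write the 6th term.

929929929929929vvs8888888888

Each term wraps the previous one in 929 on the left and 88 on the right.
From 929929929vvs888888, 2 further steps: 929929929vvs888888 → 929929929929vvs88888888 → (answer).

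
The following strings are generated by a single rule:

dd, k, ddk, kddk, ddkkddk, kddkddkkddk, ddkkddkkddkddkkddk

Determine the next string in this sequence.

This is a Fibonacci-style word recurrence s(k) = s(k−2)·s(k−1): e.g. dd·k = ddk.
So term 8 is kddkddkkddk·ddkkddkkddkddkkddk.

kddkddkkddkddkkddkkddkddkkddk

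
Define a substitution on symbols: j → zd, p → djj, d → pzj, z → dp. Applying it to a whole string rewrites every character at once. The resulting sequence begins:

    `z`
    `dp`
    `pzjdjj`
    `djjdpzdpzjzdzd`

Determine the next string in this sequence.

pzjzdzdpzjdjjdppzjdjjdpzddppzjdppzj

Applying the rule to each of the 14 symbols of djjdpzdpzjzdzd gives the pieces pzj zd zd pzj djj dp pzj djj dp zd dp pzj dp pzj, which concatenate to the answer.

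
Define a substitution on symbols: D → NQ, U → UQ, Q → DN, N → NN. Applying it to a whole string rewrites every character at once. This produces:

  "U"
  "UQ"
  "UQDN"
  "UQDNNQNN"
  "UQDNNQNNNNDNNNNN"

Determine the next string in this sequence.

Applying the rule to each of the 16 symbols of UQDNNQNNNNDNNNNN gives the pieces UQ DN NQ NN NN DN NN NN NN NN NQ NN NN NN NN NN, which concatenate to the answer.

UQDNNQNNNNDNNNNNNNNNNQNNNNNNNNNN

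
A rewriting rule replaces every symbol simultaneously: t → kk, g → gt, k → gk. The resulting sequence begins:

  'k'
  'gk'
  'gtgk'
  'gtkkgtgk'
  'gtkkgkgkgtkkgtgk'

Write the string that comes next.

Replace each of the 16 characters of gtkkgkgkgtkkgtgk in place — gt kk gk gk gt gk gt gk gt kk gk gk gt kk gt gk — and concatenate.

gtkkgkgkgtgkgtgkgtkkgkgkgtkkgtgk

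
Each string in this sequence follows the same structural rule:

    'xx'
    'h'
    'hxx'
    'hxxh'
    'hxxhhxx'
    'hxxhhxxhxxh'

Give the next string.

From term 3 onward, concatenate the last term with the second-to-last: h·xx = hxx, hxx·h = hxxh, …
Continuing: hxxhhxxhxxh · hxxhhxx gives term 7.

hxxhhxxhxxhhxxhhxx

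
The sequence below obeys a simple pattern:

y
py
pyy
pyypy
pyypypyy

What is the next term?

This is a Fibonacci-style word recurrence s(k) = s(k−1)·s(k−2): e.g. py·y = pyy.
So term 6 is pyypypyy·pyypy.

pyypypyypyypy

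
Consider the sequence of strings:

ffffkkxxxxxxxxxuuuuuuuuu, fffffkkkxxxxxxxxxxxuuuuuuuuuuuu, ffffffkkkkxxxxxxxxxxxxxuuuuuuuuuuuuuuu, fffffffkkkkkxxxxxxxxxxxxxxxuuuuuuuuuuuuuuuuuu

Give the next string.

ffffffffkkkkkkxxxxxxxxxxxxxxxxxuuuuuuuuuuuuuuuuuuuuu

Each string has the form f^{n+1} k^{n-1} x^{2n+3} u^{3n}, where the shown terms are n = 3, 4, 5, 6.
Setting n = 7 gives 8, 6, 17, 21 characters in each block.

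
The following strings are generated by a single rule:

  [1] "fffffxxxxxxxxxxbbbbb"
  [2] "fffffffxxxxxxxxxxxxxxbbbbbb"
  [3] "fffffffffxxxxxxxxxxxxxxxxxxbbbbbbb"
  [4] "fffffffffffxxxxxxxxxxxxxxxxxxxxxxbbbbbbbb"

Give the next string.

The n-th term is 2n-1 f's then 4n-2 x's then n+2 b's, where the shown terms are n = 3, 4, 5, 6.
Setting n = 7 gives 13, 26, 9 characters in each block.

fffffffffffffxxxxxxxxxxxxxxxxxxxxxxxxxxbbbbbbbbb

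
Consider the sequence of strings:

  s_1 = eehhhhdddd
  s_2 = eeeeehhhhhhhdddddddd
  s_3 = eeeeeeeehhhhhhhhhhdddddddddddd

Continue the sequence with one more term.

eeeeeeeeeeehhhhhhhhhhhhhdddddddddddddddd

Each string has the form e^{3n-1} h^{3n+1} d^{4n} (n = 1, 2, …).
For the next term, n = 4, so the run lengths are 11, 13, 16.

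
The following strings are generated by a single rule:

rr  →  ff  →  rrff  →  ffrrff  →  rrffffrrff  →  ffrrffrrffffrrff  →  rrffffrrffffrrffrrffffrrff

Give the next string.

This is a Fibonacci-style word recurrence s(k) = s(k−2)·s(k−1): e.g. rr·ff = rrff.
Continuing: ffrrffrrffffrrff · rrffffrrffffrrffrrffffrrff gives term 8.

ffrrffrrffffrrffrrffffrrffffrrffrrffffrrff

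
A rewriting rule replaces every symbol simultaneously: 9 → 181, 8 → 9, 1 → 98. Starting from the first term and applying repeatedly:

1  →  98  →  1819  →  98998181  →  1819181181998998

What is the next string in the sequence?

Rewriting the 16 symbols of 1819181181998998 one by one yields 98 9 98 181 98 9 98 98 9 98 181 181 9 181 181 9; concatenated:

98998181989989899818118191811819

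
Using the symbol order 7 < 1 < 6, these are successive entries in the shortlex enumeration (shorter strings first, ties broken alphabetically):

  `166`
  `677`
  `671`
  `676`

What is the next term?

The successor of 676 increments the rightmost position that isn't already 6 and resets every position after it to 7.

617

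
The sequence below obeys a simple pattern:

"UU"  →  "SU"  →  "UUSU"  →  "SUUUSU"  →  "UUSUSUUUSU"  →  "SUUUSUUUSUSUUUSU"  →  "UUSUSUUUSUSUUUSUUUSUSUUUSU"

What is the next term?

From term 3 onward, concatenate the second-to-last term with the last: UU·SU = UUSU, SU·UUSU = SUUUSU, …
The next term joins SUUUSUUUSUSUUUSU and UUSUSUUUSUSUUUSUUUSUSUUUSU.

SUUUSUUUSUSUUUSUUUSUSUUUSUSUUUSUUUSUSUUUSU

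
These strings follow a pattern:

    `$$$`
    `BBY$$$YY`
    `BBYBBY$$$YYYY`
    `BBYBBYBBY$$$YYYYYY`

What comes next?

s(k+1) = BBY·s(k)·YY, so each term gains BBY as a prefix and YY as a suffix.
Applying this once more to BBYBBYBBY$$$YYYYYY:

BBYBBYBBYBBY$$$YYYYYYYY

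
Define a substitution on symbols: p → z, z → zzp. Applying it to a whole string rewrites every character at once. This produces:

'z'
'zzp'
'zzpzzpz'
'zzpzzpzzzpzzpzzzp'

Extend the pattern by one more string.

zzpzzpzzzpzzpzzzpzzpzzpzzzpzzpzzzpzzpzzpz

φ(zzpzzpzzzpzzpzzzp) expands symbol-by-symbol to zzp zzp z zzp zzp z zzp zzp zzp z zzp zzp z zzp zzp zzp z; joining the 17 pieces gives the next term.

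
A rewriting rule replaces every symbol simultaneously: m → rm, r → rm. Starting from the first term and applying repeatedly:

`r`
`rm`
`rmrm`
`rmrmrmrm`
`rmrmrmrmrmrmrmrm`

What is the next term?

Rewriting the 16 symbols of rmrmrmrmrmrmrmrm one by one yields rm rm rm rm rm rm rm rm rm rm rm rm rm rm rm rm; concatenated:

rmrmrmrmrmrmrmrmrmrmrmrmrmrmrmrm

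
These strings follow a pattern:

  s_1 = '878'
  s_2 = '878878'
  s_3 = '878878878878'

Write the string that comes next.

s(k+1) = s(k)·s(k) — each term doubles the last.
Doubling 878878878878:

878878878878878878878878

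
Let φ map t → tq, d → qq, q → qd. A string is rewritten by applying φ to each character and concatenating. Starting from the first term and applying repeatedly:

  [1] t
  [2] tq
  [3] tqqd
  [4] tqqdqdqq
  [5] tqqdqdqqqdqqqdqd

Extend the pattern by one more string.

tqqdqdqqqdqqqdqdqdqqqdqdqdqqqdqq

Applying the rule to each of the 16 symbols of tqqdqdqqqdqqqdqd gives the pieces tq qd qd qq qd qq qd qd qd qq qd qd qd qq qd qq, which concatenate to the answer.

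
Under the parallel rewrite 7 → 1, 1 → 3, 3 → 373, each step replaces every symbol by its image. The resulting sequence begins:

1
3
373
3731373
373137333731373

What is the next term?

373137333731373373373137333731373

Applying the rule to each of the 15 symbols of 373137333731373 gives the pieces 373 1 373 3 373 1 373 373 373 1 373 3 373 1 373, which concatenate to the answer.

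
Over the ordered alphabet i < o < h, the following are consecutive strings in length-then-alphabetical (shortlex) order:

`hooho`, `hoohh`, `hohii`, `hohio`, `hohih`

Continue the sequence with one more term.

hohoi

Treat hohih as a base-3 numeral over the given alphabet and add one, carrying through any trailing h's.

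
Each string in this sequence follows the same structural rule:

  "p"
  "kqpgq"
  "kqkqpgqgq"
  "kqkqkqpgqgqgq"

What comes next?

s(k+1) = kq·s(k)·gq, so each term gains kq as a prefix and gq as a suffix.
Applying this once more to kqkqkqpgqgqgq:

kqkqkqkqpgqgqgqgq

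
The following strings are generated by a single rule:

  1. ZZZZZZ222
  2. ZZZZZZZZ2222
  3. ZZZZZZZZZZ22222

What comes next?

Each string has the form Z^{2n} 2^{n}, where the shown terms are n = 3, 4, 5.
Setting n = 6 gives 12, 6 characters in each block.

ZZZZZZZZZZZZ222222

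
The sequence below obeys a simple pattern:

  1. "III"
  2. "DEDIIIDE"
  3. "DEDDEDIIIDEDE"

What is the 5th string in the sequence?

DEDDEDDEDDEDIIIDEDEDEDE

s(k+1) = DED·s(k)·DE, so each term gains DED as a prefix and DE as a suffix.
From DEDDEDIIIDEDE, 2 further steps: DEDDEDIIIDEDE → DEDDEDDEDIIIDEDEDE → (answer).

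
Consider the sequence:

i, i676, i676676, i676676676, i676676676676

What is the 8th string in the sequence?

The strings grow by a fixed suffix 676 each time.
From i676676676676, 3 further steps: i676676676676 → i676676676676676 → i676676676676676676 → (answer).

i676676676676676676676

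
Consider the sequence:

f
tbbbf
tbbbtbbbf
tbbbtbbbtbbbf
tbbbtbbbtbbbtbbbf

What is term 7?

Every step adds tbbb at the front: s(k+1) = tbbb·s(k).
From tbbbtbbbtbbbtbbbf, 2 further steps: tbbbtbbbtbbbtbbbf → tbbbtbbbtbbbtbbbtbbbf → (answer).

tbbbtbbbtbbbtbbbtbbbtbbbf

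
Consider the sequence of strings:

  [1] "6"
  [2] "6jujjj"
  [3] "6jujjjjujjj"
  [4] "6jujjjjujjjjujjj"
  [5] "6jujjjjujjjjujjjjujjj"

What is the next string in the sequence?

6jujjjjujjjjujjjjujjjjujjj

Every step adds jujjj to the end: s(k+1) = s(k)·jujjj.
One more step from 6jujjjjujjjjujjjjujjj gives the answer.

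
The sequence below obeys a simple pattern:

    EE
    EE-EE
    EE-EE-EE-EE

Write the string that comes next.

EE-EE-EE-EE-EE-EE-EE-EE

s(k+1) = s(k)·-·s(k) — each term doubles the last with '-' between the halves.
So the next term is two copies of EE-EE-EE-EE with '-' between the halves.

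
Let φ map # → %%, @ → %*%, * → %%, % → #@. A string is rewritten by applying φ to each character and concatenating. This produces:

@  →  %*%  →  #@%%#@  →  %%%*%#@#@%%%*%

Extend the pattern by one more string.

Replace each of the 14 characters of %%%*%#@#@%%%*% in place — #@ #@ #@ %% #@ %% %*% %% %*% #@ #@ #@ %% #@ — and concatenate.

#@#@#@%%#@%%%*%%%%*%#@#@#@%%#@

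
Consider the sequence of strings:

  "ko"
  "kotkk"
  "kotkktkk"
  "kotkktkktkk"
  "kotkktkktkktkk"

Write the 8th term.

kotkktkktkktkktkktkktkk

Every step adds tkk to the end: s(k+1) = s(k)·tkk.
From kotkktkktkktkk, 3 further steps: kotkktkktkktkk → kotkktkktkktkktkk → kotkktkktkktkktkktkk → (answer).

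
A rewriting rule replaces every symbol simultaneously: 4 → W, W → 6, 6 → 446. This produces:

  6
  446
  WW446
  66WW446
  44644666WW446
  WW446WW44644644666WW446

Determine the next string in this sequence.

66WW44666WW446WW446WW44644644666WW446

Replace each of the 23 characters of WW446WW44644644666WW446 in place — 6 6 W W 446 6 6 W W 446 W W 446 W W 446 446 446 6 6 W W 446 — and concatenate.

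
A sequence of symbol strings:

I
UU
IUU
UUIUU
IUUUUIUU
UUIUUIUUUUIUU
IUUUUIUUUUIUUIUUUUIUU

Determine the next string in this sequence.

UUIUUIUUUUIUUIUUUUIUUUUIUUIUUUUIUU

This is a Fibonacci-style word recurrence s(k) = s(k−2)·s(k−1): e.g. I·UU = IUU.
Continuing: UUIUUIUUUUIUU · IUUUUIUUUUIUUIUUUUIUU gives term 8.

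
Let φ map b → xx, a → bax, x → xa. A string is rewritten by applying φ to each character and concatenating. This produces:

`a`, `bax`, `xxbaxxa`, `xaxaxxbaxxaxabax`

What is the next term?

Rewriting the 16 symbols of xaxaxxbaxxaxabax one by one yields xa bax xa bax xa xa xx bax xa xa bax xa bax xx bax xa; concatenated:

xabaxxabaxxaxaxxbaxxaxabaxxabaxxxbaxxa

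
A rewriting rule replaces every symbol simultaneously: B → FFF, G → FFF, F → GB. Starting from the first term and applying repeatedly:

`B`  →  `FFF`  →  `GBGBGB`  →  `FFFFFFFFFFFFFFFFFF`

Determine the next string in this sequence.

Replace each of the 18 characters of FFFFFFFFFFFFFFFFFF in place — GB GB GB GB GB GB GB GB GB GB GB GB GB GB GB GB GB GB — and concatenate.

GBGBGBGBGBGBGBGBGBGBGBGBGBGBGBGBGBGB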